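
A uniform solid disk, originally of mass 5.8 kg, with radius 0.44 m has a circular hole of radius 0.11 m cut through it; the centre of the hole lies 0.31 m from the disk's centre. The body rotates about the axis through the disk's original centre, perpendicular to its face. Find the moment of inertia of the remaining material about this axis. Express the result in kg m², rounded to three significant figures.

Unpierced body about its centre: I₀ = (1/2)MR² = (1/2)(5.8)(0.44)² = 0.56144 kg m².
The removed disk has mass m = M·(r/R)² = (5.8)(0.11/0.44)² = 0.3625 kg (same uniform areal density).
Its moment of inertia about the rotation axis (parallel-axis theorem): I_hole = (1/2)mr² + md² = (1/2)(0.3625)(0.11)² + (0.3625)(0.31)² = 0.037029 kg m².
Treating the hole as negative mass, I = I₀ − I_hole = 0.56144 − 0.037029 = 0.52441 kg m².

0.524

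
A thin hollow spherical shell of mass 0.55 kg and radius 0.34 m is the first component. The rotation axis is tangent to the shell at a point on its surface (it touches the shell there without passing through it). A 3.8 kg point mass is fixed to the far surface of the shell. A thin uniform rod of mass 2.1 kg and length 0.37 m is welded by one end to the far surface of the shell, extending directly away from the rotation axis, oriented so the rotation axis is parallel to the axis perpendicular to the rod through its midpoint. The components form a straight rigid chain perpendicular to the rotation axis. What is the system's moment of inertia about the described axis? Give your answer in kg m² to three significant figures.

Spherical shell: I_cm = (2/3)MR² = (2/3)(0.55)(0.34)² = 0.042387 kg m²; centre at d = 0.34 m, so the parallel axis theorem gives I = 0.042387 + (0.55)(0.34)² = 0.10597 kg m².
Point mass: I_cm = 0; centre at d = 0.34 + 0.34 = 0.68 m, so the parallel axis theorem gives I = 0 + (3.8)(0.68)² = 1.7571 kg m².
Thin rod: I_cm = (1/12)ML² = (1/12)(2.1)(0.37)² = 0.023957 kg m²; centre at d = 0.34 + 0.34 + 0.185 = 0.865 m, so the parallel axis theorem gives I = 0.023957 + (2.1)(0.865)² = 1.5952 kg m².
Total I = 0.10597 + 1.7571 + 1.5952 = 3.4583 kg m².

3.46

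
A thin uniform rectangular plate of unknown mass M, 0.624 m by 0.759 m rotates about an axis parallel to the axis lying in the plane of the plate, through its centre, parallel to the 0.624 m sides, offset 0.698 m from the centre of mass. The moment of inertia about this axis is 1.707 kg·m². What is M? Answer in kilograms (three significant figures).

3.19

I = I_cm + Md² = (1/12)Mb² + Md² = M·[0.0833333·(0.759)² + (0.698)²] = M·0.53521.
So M = 1.707 / 0.53521 = 3.1894 kg.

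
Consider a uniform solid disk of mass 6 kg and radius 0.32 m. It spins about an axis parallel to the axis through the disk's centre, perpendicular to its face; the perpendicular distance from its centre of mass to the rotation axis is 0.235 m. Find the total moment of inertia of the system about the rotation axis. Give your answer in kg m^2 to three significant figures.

I_cm = (1/2)MR² = (1/2)(6)(0.32)² = 0.3072 kg m^2; centre at d = 0.235 m, so the parallel axis theorem gives I = 0.3072 + (6)(0.235)² = 0.63855 kg m^2.

0.639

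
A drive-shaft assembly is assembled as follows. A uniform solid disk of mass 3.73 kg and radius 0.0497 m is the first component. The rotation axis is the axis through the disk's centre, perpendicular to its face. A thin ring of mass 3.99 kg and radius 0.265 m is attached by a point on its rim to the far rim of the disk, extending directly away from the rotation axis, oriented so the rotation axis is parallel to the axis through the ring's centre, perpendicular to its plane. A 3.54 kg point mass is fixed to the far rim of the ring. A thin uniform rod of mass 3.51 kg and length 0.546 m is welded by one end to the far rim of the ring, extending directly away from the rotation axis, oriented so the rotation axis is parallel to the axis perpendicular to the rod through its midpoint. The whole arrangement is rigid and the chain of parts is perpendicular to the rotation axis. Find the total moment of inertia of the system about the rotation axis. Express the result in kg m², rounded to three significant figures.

Solid disk: I_cm = (1/2)MR² = (1/2)(3.73)(0.0497)² = 0.0046067 kg m²; axis through the centre, so I = 0.0046067 kg m².
Thin ring: I_cm = MR² = (3.99)(0.265)² = 0.2802 kg m²; centre at d = 0.0497 + 0.265 = 0.3147 m, so I = I_cm + Md² gives I = 0.2802 + (3.99)(0.3147)² = 0.67535 kg m².
Point mass: I_cm = 0; centre at d = 0.0497 + 0.265 + 0.265 = 0.5797 m, so I = I_cm + Md² gives I = 0 + (3.54)(0.5797)² = 1.1896 kg m².
Thin rod: I_cm = (1/12)ML² = (1/12)(3.51)(0.546)² = 0.087199 kg m²; centre at d = 0.0497 + 0.265 + 0.265 + 0.273 = 0.8527 m, so I = I_cm + Md² gives I = 0.087199 + (3.51)(0.8527)² = 2.6393 kg m².
Total I = 0.0046067 + 0.67535 + 1.1896 + 2.6393 = 4.5089 kg m².

4.51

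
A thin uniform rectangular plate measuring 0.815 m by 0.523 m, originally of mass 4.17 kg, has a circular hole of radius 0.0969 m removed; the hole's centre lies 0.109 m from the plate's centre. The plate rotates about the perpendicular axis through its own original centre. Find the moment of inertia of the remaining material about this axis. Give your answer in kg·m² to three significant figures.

0.321

Unpierced body about its centre: I₀ = (1/12)M(a²+b²) = (1/12)(4.17)[(0.815)² + (0.523)²] = 0.32587 kg·m².
The removed disk has mass m = M·πr²/(ab) = (4.17)·π(0.0969)²/(0.815·0.523) = 0.28859 kg (same uniform areal density).
Its moment of inertia about the rotation axis (parallel-axis theorem): I_hole = (1/2)mr² + md² = (1/2)(0.28859)(0.0969)² + (0.28859)(0.109)² = 0.0047835 kg·m².
Treating the hole as negative mass, I = I₀ − I_hole = 0.32587 − 0.0047835 = 0.32109 kg·m².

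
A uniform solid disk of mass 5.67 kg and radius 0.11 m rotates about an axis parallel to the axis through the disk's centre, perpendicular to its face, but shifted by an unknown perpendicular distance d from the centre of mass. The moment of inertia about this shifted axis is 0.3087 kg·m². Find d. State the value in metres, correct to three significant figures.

About the centre-of-mass axis, I_cm = (1/2)MR² = (1/2)(5.67)(0.11)² = 0.034304 kg·m².
Parallel axis theorem: I = I_cm + Md², so Md² = 0.3087 − 0.034304 = 0.2744 kg·m².
d = √(0.2744 / 5.67) = 0.21999 m.

0.220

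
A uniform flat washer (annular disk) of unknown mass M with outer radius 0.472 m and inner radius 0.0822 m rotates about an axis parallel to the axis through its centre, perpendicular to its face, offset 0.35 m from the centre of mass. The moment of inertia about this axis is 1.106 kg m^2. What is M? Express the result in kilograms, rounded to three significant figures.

I = I_cm + Md² = (1/2)M(R²+r²) + Md² = M·[0.5·[(0.472)² + (0.0822)²] + (0.35)²] = M·0.23727.
So M = 1.106 / 0.23727 = 4.6613 kg.

4.66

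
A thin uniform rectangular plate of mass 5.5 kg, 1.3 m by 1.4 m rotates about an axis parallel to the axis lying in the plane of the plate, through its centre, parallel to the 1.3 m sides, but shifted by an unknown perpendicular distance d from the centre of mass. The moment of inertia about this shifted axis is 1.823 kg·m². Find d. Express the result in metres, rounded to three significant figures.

0.410

About the centre-of-mass axis, I_cm = (1/12)Mb² = (1/12)(5.5)(1.4)² = 0.89833 kg·m².
Parallel axis theorem: I = I_cm + Md², so Md² = 1.823 − 0.89833 = 0.92467 kg·m².
d = √(0.92467 / 5.5) = 0.41003 m.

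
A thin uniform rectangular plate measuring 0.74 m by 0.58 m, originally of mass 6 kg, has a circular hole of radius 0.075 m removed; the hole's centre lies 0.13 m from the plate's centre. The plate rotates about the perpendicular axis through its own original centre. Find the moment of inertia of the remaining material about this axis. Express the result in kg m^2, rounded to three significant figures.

0.437

Unpierced body about its centre: I₀ = (1/12)M(a²+b²) = (1/12)(6)[(0.74)² + (0.58)²] = 0.442 kg m^2.
The removed disk has mass m = M·πr²/(ab) = (6)·π(0.075)²/(0.74·0.58) = 0.24704 kg (same uniform areal density).
Its moment of inertia about the rotation axis (parallel-axis theorem): I_hole = (1/2)mr² + md² = (1/2)(0.24704)(0.075)² + (0.24704)(0.13)² = 0.0048697 kg m^2.
Treating the hole as negative mass, I = I₀ − I_hole = 0.442 − 0.0048697 = 0.43713 kg m^2.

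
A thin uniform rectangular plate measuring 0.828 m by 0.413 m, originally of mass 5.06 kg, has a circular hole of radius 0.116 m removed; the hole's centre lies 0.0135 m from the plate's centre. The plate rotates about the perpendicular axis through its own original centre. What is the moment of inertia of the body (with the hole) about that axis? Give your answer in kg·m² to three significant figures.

Unpierced body about its centre: I₀ = (1/12)M(a²+b²) = (1/12)(5.06)[(0.828)² + (0.413)²] = 0.36101 kg·m².
The removed disk has mass m = M·πr²/(ab) = (5.06)·π(0.116)²/(0.828·0.413) = 0.62551 kg (same uniform areal density).
Its moment of inertia about the rotation axis (parallel-axis theorem): I_hole = (1/2)mr² + md² = (1/2)(0.62551)(0.116)² + (0.62551)(0.0135)² = 0.0043224 kg·m².
Treating the hole as negative mass, I = I₀ − I_hole = 0.36101 − 0.0043224 = 0.35669 kg·m².

0.357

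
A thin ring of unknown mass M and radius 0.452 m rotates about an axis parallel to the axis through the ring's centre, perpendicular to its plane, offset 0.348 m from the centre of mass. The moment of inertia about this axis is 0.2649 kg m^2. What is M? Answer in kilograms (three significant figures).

I = I_cm + Md² = MR² + Md² = M·[1·(0.452)² + (0.348)²] = M·0.32541.
So M = 0.2649 / 0.32541 = 0.81405 kg.

0.814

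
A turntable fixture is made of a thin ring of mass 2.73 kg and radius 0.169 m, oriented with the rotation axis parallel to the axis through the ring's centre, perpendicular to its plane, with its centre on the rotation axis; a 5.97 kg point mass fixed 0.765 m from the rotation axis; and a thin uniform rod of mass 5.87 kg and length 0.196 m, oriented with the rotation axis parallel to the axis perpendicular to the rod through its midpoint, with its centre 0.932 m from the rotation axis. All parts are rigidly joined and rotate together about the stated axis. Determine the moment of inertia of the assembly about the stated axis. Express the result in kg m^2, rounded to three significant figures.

Thin ring: I_cm = MR² = (2.73)(0.169)² = 0.077972 kg m^2; axis through the centre, so I = 0.077972 kg m^2.
Point mass: I_cm = 0; centre at d = 0.765 m, so the parallel axis theorem gives I = 0 + (5.97)(0.765)² = 3.4938 kg m^2.
Thin rod: I_cm = (1/12)ML² = (1/12)(5.87)(0.196)² = 0.018792 kg m^2; centre at d = 0.932 m, so the parallel axis theorem gives I = 0.018792 + (5.87)(0.932)² = 5.1176 kg m^2.
Total I = 0.077972 + 3.4938 + 5.1176 = 8.6894 kg m^2.

8.69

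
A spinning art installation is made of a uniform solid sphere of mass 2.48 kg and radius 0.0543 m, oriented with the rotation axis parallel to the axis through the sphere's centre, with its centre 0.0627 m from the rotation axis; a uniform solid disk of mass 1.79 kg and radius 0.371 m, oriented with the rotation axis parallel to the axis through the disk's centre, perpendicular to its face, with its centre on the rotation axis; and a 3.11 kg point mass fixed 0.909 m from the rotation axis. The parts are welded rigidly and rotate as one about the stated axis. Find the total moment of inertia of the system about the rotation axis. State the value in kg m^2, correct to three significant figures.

2.71

Solid sphere: I_cm = (2/5)MR² = (2/5)(2.48)(0.0543)² = 0.0029249 kg m^2; centre at d = 0.0627 m, so the parallel axis theorem gives I = 0.0029249 + (2.48)(0.0627)² = 0.012675 kg m^2.
Solid disk: I_cm = (1/2)MR² = (1/2)(1.79)(0.371)² = 0.12319 kg m^2; axis through the centre, so I = 0.12319 kg m^2.
Point mass: I_cm = 0; centre at d = 0.909 m, so the parallel axis theorem gives I = 0 + (3.11)(0.909)² = 2.5697 kg m^2.
Total I = 0.012675 + 0.12319 + 2.5697 = 2.7056 kg m^2.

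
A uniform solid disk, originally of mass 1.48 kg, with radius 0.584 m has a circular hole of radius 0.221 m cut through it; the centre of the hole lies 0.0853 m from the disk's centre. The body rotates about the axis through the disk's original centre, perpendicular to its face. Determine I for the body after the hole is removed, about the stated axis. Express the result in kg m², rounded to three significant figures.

Unpierced body about its centre: I₀ = (1/2)MR² = (1/2)(1.48)(0.584)² = 0.25238 kg m².
The removed disk has mass m = M·(r/R)² = (1.48)(0.221/0.584)² = 0.21194 kg (same uniform areal density).
Its moment of inertia about the rotation axis (parallel-axis theorem): I_hole = (1/2)mr² + md² = (1/2)(0.21194)(0.221)² + (0.21194)(0.0853)² = 0.0067179 kg m².
Treating the hole as negative mass, I = I₀ − I_hole = 0.25238 − 0.0067179 = 0.24566 kg m².

0.246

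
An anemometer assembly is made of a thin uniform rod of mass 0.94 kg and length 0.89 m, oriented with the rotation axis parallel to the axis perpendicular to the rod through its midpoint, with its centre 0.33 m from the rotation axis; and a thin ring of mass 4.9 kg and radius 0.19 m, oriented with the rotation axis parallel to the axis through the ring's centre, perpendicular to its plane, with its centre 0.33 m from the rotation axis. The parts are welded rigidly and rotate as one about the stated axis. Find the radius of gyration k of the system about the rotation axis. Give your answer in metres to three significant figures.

Thin rod: I_cm = (1/12)ML² = (1/12)(0.94)(0.89)² = 0.062048 kg m^2; centre at d = 0.33 m, so the parallel axis theorem gives I = 0.062048 + (0.94)(0.33)² = 0.16441 kg m^2.
Thin ring: I_cm = MR² = (4.9)(0.19)² = 0.17689 kg m^2; centre at d = 0.33 m, so the parallel axis theorem gives I = 0.17689 + (4.9)(0.33)² = 0.7105 kg m^2.
Total I = 0.87491 kg m^2; total mass M = 5.84 kg.
k = √(I/M) = √(0.87491/5.84) = 0.38706 m.

0.387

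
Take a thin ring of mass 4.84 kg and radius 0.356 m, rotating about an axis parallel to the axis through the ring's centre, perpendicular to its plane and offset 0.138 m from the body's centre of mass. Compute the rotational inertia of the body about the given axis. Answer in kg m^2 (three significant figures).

0.706

I_cm = MR² = (4.84)(0.356)² = 0.6134 kg m^2; centre at d = 0.138 m, so the parallel axis theorem gives I = 0.6134 + (4.84)(0.138)² = 0.70558 kg m^2.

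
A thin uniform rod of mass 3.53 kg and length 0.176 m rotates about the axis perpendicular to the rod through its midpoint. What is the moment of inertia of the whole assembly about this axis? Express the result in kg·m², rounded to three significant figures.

0.00911

I_cm = (1/12)ML² = (1/12)(3.53)(0.176)² = 0.0091121 kg·m²; axis through the centre, so I = 0.0091121 kg·m².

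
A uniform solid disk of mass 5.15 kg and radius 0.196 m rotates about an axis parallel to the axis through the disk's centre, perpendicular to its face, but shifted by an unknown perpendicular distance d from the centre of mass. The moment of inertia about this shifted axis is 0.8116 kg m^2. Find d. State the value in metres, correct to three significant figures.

0.372

About the centre-of-mass axis, I_cm = (1/2)MR² = (1/2)(5.15)(0.196)² = 0.098921 kg m^2.
Parallel axis theorem: I = I_cm + Md², so Md² = 0.8116 − 0.098921 = 0.71268 kg m^2.
d = √(0.71268 / 5.15) = 0.372 m.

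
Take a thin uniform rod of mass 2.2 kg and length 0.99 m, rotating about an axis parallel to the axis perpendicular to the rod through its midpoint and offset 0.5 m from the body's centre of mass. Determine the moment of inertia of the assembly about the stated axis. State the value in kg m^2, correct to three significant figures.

I_cm = (1/12)ML² = (1/12)(2.2)(0.99)² = 0.17969 kg m^2; centre at d = 0.5 m, so the parallel axis theorem gives I = 0.17969 + (2.2)(0.5)² = 0.72969 kg m^2.

0.730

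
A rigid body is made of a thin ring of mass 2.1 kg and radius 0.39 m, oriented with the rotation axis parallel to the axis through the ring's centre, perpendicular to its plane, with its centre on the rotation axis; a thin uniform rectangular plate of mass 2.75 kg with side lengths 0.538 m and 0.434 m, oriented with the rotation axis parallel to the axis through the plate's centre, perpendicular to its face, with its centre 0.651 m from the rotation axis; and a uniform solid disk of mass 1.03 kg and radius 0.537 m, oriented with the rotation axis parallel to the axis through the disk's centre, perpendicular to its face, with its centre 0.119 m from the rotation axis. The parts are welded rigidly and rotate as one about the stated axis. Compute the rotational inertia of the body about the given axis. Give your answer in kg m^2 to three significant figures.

Thin ring: I_cm = MR² = (2.1)(0.39)² = 0.31941 kg m^2; axis through the centre, so I = 0.31941 kg m^2.
Rectangular plate: I_cm = (1/12)M(a²+b²) = (1/12)(2.75)[(0.538)² + (0.434)²] = 0.1095 kg m^2; centre at d = 0.651 m, so the parallel axis theorem gives I = 0.1095 + (2.75)(0.651)² = 1.2749 kg m^2.
Solid disk: I_cm = (1/2)MR² = (1/2)(1.03)(0.537)² = 0.14851 kg m^2; centre at d = 0.119 m, so the parallel axis theorem gives I = 0.14851 + (1.03)(0.119)² = 0.1631 kg m^2.
Total I = 0.31941 + 1.2749 + 0.1631 = 1.7575 kg m^2.

1.76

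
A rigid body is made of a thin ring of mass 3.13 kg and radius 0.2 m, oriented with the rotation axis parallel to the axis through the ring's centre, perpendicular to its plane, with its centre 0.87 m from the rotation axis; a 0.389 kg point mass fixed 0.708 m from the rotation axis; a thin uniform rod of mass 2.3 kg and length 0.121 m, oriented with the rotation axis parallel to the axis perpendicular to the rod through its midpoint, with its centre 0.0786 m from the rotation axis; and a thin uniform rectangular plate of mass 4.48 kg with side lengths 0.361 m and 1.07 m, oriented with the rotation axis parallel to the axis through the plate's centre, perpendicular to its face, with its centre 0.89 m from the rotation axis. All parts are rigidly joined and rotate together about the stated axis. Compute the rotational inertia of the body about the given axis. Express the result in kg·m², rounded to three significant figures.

Thin ring: I_cm = MR² = (3.13)(0.2)² = 0.1252 kg·m²; centre at d = 0.87 m, so I = I_cm + Md² gives I = 0.1252 + (3.13)(0.87)² = 2.4943 kg·m².
Point mass: I_cm = 0; centre at d = 0.708 m, so I = I_cm + Md² gives I = 0 + (0.389)(0.708)² = 0.19499 kg·m².
Thin rod: I_cm = (1/12)ML² = (1/12)(2.3)(0.121)² = 0.0028062 kg·m²; centre at d = 0.0786 m, so I = I_cm + Md² gives I = 0.0028062 + (2.3)(0.0786)² = 0.017015 kg·m².
Rectangular plate: I_cm = (1/12)M(a²+b²) = (1/12)(4.48)[(0.361)² + (1.07)²] = 0.47608 kg·m²; centre at d = 0.89 m, so I = I_cm + Md² gives I = 0.47608 + (4.48)(0.89)² = 4.0247 kg·m².
Total I = 2.4943 + 0.19499 + 0.017015 + 4.0247 = 6.731 kg·m².

6.73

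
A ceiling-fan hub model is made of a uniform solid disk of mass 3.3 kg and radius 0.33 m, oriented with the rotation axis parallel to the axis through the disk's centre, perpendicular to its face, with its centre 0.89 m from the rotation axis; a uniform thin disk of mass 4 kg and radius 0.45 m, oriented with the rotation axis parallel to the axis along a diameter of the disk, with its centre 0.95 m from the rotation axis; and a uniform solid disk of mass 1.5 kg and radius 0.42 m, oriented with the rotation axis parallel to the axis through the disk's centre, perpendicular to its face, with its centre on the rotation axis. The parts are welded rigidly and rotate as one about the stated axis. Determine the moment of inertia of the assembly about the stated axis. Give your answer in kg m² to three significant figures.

Solid disk: I_cm = (1/2)MR² = (1/2)(3.3)(0.33)² = 0.17969 kg m²; centre at d = 0.89 m, so I = I_cm + Md² gives I = 0.17969 + (3.3)(0.89)² = 2.7936 kg m².
Thin disk: I_cm = (1/4)MR² = (1/4)(4)(0.45)² = 0.2025 kg m²; centre at d = 0.95 m, so I = I_cm + Md² gives I = 0.2025 + (4)(0.95)² = 3.8125 kg m².
Solid disk: I_cm = (1/2)MR² = (1/2)(1.5)(0.42)² = 0.1323 kg m²; axis through the centre, so I = 0.1323 kg m².
Total I = 2.7936 + 3.8125 + 0.1323 = 6.7384 kg m².

6.74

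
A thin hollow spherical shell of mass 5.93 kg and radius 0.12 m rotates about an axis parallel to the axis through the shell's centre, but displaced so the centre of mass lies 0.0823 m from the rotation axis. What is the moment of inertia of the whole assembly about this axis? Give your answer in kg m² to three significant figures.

I_cm = (2/3)MR² = (2/3)(5.93)(0.12)² = 0.056928 kg m²; centre at d = 0.0823 m, so I = I_cm + Md² gives I = 0.056928 + (5.93)(0.0823)² = 0.097094 kg m².

0.0971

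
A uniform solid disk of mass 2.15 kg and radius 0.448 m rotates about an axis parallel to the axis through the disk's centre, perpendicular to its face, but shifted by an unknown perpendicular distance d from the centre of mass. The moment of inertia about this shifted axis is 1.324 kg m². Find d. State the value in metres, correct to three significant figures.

About the centre-of-mass axis, I_cm = (1/2)MR² = (1/2)(2.15)(0.448)² = 0.21576 kg m².
Parallel axis theorem: I = I_cm + Md², so Md² = 1.324 − 0.21576 = 1.1082 kg m².
d = √(1.1082 / 2.15) = 0.71796 m.

0.718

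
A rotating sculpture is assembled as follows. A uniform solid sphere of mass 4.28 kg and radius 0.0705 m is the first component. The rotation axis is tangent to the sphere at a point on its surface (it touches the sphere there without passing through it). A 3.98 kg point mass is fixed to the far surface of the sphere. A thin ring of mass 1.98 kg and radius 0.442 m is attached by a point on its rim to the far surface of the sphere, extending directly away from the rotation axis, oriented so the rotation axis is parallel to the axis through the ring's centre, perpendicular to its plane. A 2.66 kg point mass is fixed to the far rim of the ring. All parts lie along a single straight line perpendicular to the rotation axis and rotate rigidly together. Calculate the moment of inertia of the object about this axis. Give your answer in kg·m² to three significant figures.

Solid sphere: I_cm = (2/5)MR² = (2/5)(4.28)(0.0705)² = 0.0085091 kg·m²; centre at d = 0.0705 m, so the parallel axis theorem gives I = 0.0085091 + (4.28)(0.0705)² = 0.029782 kg·m².
Point mass: I_cm = 0; centre at d = 0.0705 + 0.0705 = 0.141 m, so the parallel axis theorem gives I = 0 + (3.98)(0.141)² = 0.079126 kg·m².
Thin ring: I_cm = MR² = (1.98)(0.442)² = 0.38682 kg·m²; centre at d = 0.0705 + 0.0705 + 0.442 = 0.583 m, so the parallel axis theorem gives I = 0.38682 + (1.98)(0.583)² = 1.0598 kg·m².
Point mass: I_cm = 0; centre at d = 0.0705 + 0.0705 + 0.442 + 0.442 = 1.025 m, so the parallel axis theorem gives I = 0 + (2.66)(1.025)² = 2.7947 kg·m².
Total I = 0.029782 + 0.079126 + 1.0598 + 2.7947 = 3.9634 kg·m².

3.96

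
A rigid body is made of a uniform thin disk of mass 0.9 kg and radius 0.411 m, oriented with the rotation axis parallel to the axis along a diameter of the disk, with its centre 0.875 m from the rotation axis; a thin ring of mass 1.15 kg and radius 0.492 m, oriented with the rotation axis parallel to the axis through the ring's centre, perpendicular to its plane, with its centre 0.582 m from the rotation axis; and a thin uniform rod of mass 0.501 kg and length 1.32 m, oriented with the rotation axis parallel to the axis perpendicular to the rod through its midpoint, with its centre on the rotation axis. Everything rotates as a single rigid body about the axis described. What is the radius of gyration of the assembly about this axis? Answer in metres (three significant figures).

Thin disk: I_cm = (1/4)MR² = (1/4)(0.9)(0.411)² = 0.038007 kg·m²; centre at d = 0.875 m, so the parallel axis theorem gives I = 0.038007 + (0.9)(0.875)² = 0.72707 kg·m².
Thin ring: I_cm = MR² = (1.15)(0.492)² = 0.27837 kg·m²; centre at d = 0.582 m, so the parallel axis theorem gives I = 0.27837 + (1.15)(0.582)² = 0.66791 kg·m².
Thin rod: I_cm = (1/12)ML² = (1/12)(0.501)(1.32)² = 0.072745 kg·m²; axis through the centre, so I = 0.072745 kg·m².
Total I = 1.4677 kg·m²; total mass M = 2.551 kg.
k = √(I/M) = √(1.4677/2.551) = 0.75852 m.

0.759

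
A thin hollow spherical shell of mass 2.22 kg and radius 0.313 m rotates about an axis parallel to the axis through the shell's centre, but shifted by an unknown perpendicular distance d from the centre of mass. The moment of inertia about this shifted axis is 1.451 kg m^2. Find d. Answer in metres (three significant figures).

0.767

About the centre-of-mass axis, I_cm = (2/3)MR² = (2/3)(2.22)(0.313)² = 0.14499 kg m^2.
Parallel axis theorem: I = I_cm + Md², so Md² = 1.451 − 0.14499 = 1.306 kg m^2.
d = √(1.306 / 2.22) = 0.767 m.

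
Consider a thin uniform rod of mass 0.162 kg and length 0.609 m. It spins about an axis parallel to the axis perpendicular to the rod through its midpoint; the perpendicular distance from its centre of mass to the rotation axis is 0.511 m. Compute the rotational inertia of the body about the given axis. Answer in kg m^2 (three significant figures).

0.0473

I_cm = (1/12)ML² = (1/12)(0.162)(0.609)² = 0.0050069 kg m^2; centre at d = 0.511 m, so the parallel axis theorem gives I = 0.0050069 + (0.162)(0.511)² = 0.047308 kg m^2.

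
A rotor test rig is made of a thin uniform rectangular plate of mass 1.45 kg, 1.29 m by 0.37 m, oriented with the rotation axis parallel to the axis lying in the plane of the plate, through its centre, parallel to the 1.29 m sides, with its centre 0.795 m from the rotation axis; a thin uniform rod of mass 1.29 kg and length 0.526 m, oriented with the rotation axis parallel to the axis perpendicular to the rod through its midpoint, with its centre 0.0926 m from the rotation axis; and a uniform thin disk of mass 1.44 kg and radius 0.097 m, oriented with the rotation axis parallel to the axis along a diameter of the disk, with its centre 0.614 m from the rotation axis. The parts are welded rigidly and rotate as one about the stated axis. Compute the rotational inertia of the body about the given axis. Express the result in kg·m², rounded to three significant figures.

Rectangular plate: I_cm = (1/12)Mb² = (1/12)(1.45)(0.37)² = 0.016542 kg·m²; centre at d = 0.795 m, so the parallel axis theorem gives I = 0.016542 + (1.45)(0.795)² = 0.93298 kg·m².
Thin rod: I_cm = (1/12)ML² = (1/12)(1.29)(0.526)² = 0.029743 kg·m²; centre at d = 0.0926 m, so the parallel axis theorem gives I = 0.029743 + (1.29)(0.0926)² = 0.040804 kg·m².
Thin disk: I_cm = (1/4)MR² = (1/4)(1.44)(0.097)² = 0.0033872 kg·m²; centre at d = 0.614 m, so the parallel axis theorem gives I = 0.0033872 + (1.44)(0.614)² = 0.54626 kg·m².
Total I = 0.93298 + 0.040804 + 0.54626 = 1.52 kg·m².

1.52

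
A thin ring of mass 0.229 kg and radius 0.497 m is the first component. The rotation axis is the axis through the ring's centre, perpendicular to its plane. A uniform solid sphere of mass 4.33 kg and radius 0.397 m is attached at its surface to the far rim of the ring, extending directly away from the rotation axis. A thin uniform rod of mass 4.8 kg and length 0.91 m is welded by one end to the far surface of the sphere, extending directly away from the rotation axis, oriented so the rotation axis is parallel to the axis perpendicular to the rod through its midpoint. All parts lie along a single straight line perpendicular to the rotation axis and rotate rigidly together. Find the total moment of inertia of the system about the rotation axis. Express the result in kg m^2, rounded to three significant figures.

Thin ring: I_cm = MR² = (0.229)(0.497)² = 0.056565 kg m^2; axis through the centre, so I = 0.056565 kg m^2.
Solid sphere: I_cm = (2/5)MR² = (2/5)(4.33)(0.397)² = 0.27298 kg m^2; centre at d = 0.497 + 0.397 = 0.894 m, so I = I_cm + Md² gives I = 0.27298 + (4.33)(0.894)² = 3.7337 kg m^2.
Thin rod: I_cm = (1/12)ML² = (1/12)(4.8)(0.91)² = 0.33124 kg m^2; centre at d = 0.497 + 0.397 + 0.397 + 0.455 = 1.746 m, so I = I_cm + Md² gives I = 0.33124 + (4.8)(1.746)² = 14.964 kg m^2.
Total I = 0.056565 + 3.7337 + 14.964 = 18.754 kg m^2.

18.8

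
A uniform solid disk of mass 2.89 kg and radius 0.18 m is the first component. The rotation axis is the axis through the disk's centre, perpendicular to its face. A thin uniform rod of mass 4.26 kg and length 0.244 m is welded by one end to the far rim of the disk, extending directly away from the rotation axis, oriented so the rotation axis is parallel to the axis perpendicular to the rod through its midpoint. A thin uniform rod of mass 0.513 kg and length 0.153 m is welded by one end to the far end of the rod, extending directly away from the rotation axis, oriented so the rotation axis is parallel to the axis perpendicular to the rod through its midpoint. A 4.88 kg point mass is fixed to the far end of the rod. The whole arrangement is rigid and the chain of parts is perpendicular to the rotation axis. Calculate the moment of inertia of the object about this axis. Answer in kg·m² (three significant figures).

Solid disk: I_cm = (1/2)MR² = (1/2)(2.89)(0.18)² = 0.046818 kg·m²; axis through the centre, so I = 0.046818 kg·m².
Thin rod: I_cm = (1/12)ML² = (1/12)(4.26)(0.244)² = 0.021135 kg·m²; centre at d = 0.18 + 0.122 = 0.302 m, so I = I_cm + Md² gives I = 0.021135 + (4.26)(0.302)² = 0.40966 kg·m².
Thin rod: I_cm = (1/12)ML² = (1/12)(0.513)(0.153)² = 0.0010007 kg·m²; centre at d = 0.18 + 0.122 + 0.122 + 0.0765 = 0.5005 m, so I = I_cm + Md² gives I = 0.0010007 + (0.513)(0.5005)² = 0.12951 kg·m².
Point mass: I_cm = 0; centre at d = 0.18 + 0.122 + 0.122 + 0.0765 + 0.0765 = 0.577 m, so I = I_cm + Md² gives I = 0 + (4.88)(0.577)² = 1.6247 kg·m².
Total I = 0.046818 + 0.40966 + 0.12951 + 1.6247 = 2.2107 kg·m².

2.21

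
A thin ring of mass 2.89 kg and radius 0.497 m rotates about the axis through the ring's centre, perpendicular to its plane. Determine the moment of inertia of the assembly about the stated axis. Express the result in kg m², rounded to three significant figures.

I_cm = MR² = (2.89)(0.497)² = 0.71386 kg m²; axis through the centre, so I = 0.71386 kg m².

0.714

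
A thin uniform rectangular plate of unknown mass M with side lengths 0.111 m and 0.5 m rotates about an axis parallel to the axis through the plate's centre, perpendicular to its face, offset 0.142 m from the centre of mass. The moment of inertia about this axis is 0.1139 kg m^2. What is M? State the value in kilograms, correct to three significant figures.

I = I_cm + Md² = (1/12)M(a²+b²) + Md² = M·[0.0833333·[(0.111)² + (0.5)²] + (0.142)²] = M·0.042024.
So M = 0.1139 / 0.042024 = 2.7104 kg.

2.71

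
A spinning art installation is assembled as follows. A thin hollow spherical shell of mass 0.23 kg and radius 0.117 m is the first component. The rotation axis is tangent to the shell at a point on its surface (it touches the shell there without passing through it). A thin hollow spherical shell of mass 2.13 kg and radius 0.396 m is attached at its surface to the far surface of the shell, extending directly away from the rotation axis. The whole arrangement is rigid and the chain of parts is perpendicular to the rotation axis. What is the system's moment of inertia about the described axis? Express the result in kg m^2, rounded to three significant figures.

1.07

Spherical shell: I_cm = (2/3)MR² = (2/3)(0.23)(0.117)² = 0.002099 kg m^2; centre at d = 0.117 m, so the parallel axis theorem gives I = 0.002099 + (0.23)(0.117)² = 0.0052475 kg m^2.
Spherical shell: I_cm = (2/3)MR² = (2/3)(2.13)(0.396)² = 0.22268 kg m^2; centre at d = 0.117 + 0.117 + 0.396 = 0.63 m, so the parallel axis theorem gives I = 0.22268 + (2.13)(0.63)² = 1.0681 kg m^2.
Total I = 0.0052475 + 1.0681 = 1.0733 kg m^2.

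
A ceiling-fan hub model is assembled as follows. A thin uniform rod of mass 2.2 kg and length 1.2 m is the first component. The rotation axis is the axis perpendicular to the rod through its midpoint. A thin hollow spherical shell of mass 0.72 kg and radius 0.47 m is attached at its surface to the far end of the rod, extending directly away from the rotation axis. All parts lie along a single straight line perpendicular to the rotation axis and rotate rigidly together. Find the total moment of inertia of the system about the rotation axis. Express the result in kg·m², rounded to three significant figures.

1.19

Thin rod: I_cm = (1/12)ML² = (1/12)(2.2)(1.2)² = 0.264 kg·m²; axis through the centre, so I = 0.264 kg·m².
Spherical shell: I_cm = (2/3)MR² = (2/3)(0.72)(0.47)² = 0.10603 kg·m²; centre at d = 0.6 + 0.47 = 1.07 m, so the parallel axis theorem gives I = 0.10603 + (0.72)(1.07)² = 0.93036 kg·m².
Total I = 0.264 + 0.93036 = 1.1944 kg·m².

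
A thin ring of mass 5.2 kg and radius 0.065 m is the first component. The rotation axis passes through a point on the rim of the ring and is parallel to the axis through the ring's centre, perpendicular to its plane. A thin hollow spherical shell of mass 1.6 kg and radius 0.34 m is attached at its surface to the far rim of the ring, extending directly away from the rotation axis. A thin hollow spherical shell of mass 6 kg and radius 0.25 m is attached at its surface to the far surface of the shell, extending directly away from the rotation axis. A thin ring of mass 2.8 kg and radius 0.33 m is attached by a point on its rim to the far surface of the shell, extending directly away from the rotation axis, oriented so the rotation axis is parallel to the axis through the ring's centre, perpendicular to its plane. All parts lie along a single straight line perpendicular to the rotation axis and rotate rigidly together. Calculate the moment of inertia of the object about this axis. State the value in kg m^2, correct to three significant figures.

Thin ring: I_cm = MR² = (5.2)(0.065)² = 0.02197 kg m^2; centre at d = 0.065 m, so I = I_cm + Md² gives I = 0.02197 + (5.2)(0.065)² = 0.04394 kg m^2.
Spherical shell: I_cm = (2/3)MR² = (2/3)(1.6)(0.34)² = 0.12331 kg m^2; centre at d = 0.065 + 0.065 + 0.34 = 0.47 m, so I = I_cm + Md² gives I = 0.12331 + (1.6)(0.47)² = 0.47675 kg m^2.
Spherical shell: I_cm = (2/3)MR² = (2/3)(6)(0.25)² = 0.25 kg m^2; centre at d = 0.065 + 0.065 + 0.34 + 0.34 + 0.25 = 1.06 m, so I = I_cm + Md² gives I = 0.25 + (6)(1.06)² = 6.9916 kg m^2.
Thin ring: I_cm = MR² = (2.8)(0.33)² = 0.30492 kg m^2; centre at d = 0.065 + 0.065 + 0.34 + 0.34 + 0.25 + 0.25 + 0.33 = 1.64 m, so I = I_cm + Md² gives I = 0.30492 + (2.8)(1.64)² = 7.8358 kg m^2.
Total I = 0.04394 + 0.47675 + 6.9916 + 7.8358 = 15.348 kg m^2.

15.3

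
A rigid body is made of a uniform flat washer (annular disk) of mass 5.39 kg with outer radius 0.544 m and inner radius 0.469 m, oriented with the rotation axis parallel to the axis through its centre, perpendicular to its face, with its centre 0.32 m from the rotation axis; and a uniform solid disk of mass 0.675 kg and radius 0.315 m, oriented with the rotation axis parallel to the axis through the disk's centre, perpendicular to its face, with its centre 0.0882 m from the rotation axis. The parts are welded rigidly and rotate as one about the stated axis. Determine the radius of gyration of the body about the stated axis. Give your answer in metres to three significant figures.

0.572

Annular disk: I_cm = (1/2)M(R²+r²) = (1/2)(5.39)[(0.544)² + (0.469)²] = 1.3903 kg m²; centre at d = 0.32 m, so I = I_cm + Md² gives I = 1.3903 + (5.39)(0.32)² = 1.9423 kg m².
Solid disk: I_cm = (1/2)MR² = (1/2)(0.675)(0.315)² = 0.033488 kg m²; centre at d = 0.0882 m, so I = I_cm + Md² gives I = 0.033488 + (0.675)(0.0882)² = 0.038739 kg m².
Total I = 1.981 kg m²; total mass M = 6.065 kg.
k = √(I/M) = √(1.981/6.065) = 0.57152 m.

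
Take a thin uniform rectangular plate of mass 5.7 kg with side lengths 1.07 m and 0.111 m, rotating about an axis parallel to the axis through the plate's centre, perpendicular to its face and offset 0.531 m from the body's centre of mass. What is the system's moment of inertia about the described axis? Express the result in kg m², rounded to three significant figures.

2.16

I_cm = (1/12)M(a²+b²) = (1/12)(5.7)[(1.07)² + (0.111)²] = 0.54968 kg m²; centre at d = 0.531 m, so the parallel axis theorem gives I = 0.54968 + (5.7)(0.531)² = 2.1569 kg m².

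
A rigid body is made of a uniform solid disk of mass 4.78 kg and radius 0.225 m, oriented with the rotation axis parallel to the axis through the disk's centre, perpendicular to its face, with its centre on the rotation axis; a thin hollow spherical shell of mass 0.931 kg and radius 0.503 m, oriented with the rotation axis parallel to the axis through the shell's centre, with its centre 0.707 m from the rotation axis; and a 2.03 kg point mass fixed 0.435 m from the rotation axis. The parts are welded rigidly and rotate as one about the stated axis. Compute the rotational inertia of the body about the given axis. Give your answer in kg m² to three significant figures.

1.13

Solid disk: I_cm = (1/2)MR² = (1/2)(4.78)(0.225)² = 0.12099 kg m²; axis through the centre, so I = 0.12099 kg m².
Spherical shell: I_cm = (2/3)MR² = (2/3)(0.931)(0.503)² = 0.15703 kg m²; centre at d = 0.707 m, so I = I_cm + Md² gives I = 0.15703 + (0.931)(0.707)² = 0.62239 kg m².
Point mass: I_cm = 0; centre at d = 0.435 m, so I = I_cm + Md² gives I = 0 + (2.03)(0.435)² = 0.38413 kg m².
Total I = 0.12099 + 0.62239 + 0.38413 = 1.1275 kg m².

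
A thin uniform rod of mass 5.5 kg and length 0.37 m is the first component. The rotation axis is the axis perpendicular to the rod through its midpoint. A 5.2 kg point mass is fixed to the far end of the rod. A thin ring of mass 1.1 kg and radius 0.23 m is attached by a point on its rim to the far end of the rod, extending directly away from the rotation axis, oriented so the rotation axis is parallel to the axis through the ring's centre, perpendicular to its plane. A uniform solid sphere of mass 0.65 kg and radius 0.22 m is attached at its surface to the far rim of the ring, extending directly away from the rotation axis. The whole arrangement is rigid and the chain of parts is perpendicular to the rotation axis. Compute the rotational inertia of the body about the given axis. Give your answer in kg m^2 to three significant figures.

0.987

Thin rod: I_cm = (1/12)ML² = (1/12)(5.5)(0.37)² = 0.062746 kg m^2; axis through the centre, so I = 0.062746 kg m^2.
Point mass: I_cm = 0; centre at d = 0.185 m, so I = I_cm + Md² gives I = 0 + (5.2)(0.185)² = 0.17797 kg m^2.
Thin ring: I_cm = MR² = (1.1)(0.23)² = 0.05819 kg m^2; centre at d = 0.185 + 0.23 = 0.415 m, so I = I_cm + Md² gives I = 0.05819 + (1.1)(0.415)² = 0.24764 kg m^2.
Solid sphere: I_cm = (2/5)MR² = (2/5)(0.65)(0.22)² = 0.012584 kg m^2; centre at d = 0.185 + 0.23 + 0.23 + 0.22 = 0.865 m, so I = I_cm + Md² gives I = 0.012584 + (0.65)(0.865)² = 0.49893 kg m^2.
Total I = 0.062746 + 0.17797 + 0.24764 + 0.49893 = 0.98728 kg m^2.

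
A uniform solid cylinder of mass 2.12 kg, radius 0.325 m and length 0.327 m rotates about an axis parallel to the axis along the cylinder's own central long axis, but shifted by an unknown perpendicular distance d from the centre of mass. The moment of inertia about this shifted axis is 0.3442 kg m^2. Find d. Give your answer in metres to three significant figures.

0.331

About the centre-of-mass axis, I_cm = (1/2)MR² = (1/2)(2.12)(0.325)² = 0.11196 kg m^2.
Parallel axis theorem: I = I_cm + Md², so Md² = 0.3442 − 0.11196 = 0.23224 kg m^2.
d = √(0.23224 / 2.12) = 0.33098 m.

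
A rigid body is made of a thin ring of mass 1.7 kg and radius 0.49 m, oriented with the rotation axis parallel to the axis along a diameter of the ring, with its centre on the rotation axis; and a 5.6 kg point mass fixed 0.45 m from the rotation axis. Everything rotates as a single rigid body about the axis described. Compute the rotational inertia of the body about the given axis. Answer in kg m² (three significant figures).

1.34

Thin ring: I_cm = (1/2)MR² = (1/2)(1.7)(0.49)² = 0.20408 kg m²; axis through the centre, so I = 0.20408 kg m².
Point mass: I_cm = 0; centre at d = 0.45 m, so the parallel axis theorem gives I = 0 + (5.6)(0.45)² = 1.134 kg m².
Total I = 0.20408 + 1.134 = 1.3381 kg m².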